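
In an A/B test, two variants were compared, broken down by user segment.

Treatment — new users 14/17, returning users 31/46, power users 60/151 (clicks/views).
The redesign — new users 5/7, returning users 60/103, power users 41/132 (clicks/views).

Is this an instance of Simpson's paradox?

No

New users: Treatment 14/17 = 82.4%, the redesign 5/7 = 71.4% → Treatment
Returning users: Treatment 31/46 = 67.4%, the redesign 60/103 = 58.3% → Treatment
Power users: Treatment 60/151 = 39.7%, the redesign 41/132 = 31.1% → Treatment
Overall: Treatment 105/214 = 49.1%, the redesign 106/242 = 43.8% → Treatment
Treatment wins overall and in every user group — no reversal.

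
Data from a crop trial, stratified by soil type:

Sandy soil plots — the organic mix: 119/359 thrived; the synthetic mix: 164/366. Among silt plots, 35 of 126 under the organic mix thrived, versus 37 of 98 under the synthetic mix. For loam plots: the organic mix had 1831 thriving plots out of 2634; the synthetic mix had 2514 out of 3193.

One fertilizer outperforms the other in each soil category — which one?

Sandy soil: the organic mix 119/359 = 33.1%, the synthetic mix 164/366 = 44.8% → the synthetic mix
Silt: the organic mix 35/126 = 27.8%, the synthetic mix 37/98 = 37.8% → the synthetic mix
Loam: the organic mix 1831/2634 = 69.5%, the synthetic mix 2514/3193 = 78.7% → the synthetic mix
The synthetic mix has the higher rate in all 3 groups.

the synthetic mix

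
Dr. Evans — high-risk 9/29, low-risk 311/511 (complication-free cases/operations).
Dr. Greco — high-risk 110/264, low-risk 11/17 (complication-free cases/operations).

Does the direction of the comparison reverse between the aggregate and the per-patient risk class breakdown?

High-risk: Dr. Evans 9/29 = 31.0%, Dr. Greco 110/264 = 41.7% → Dr. Greco
Low-risk: Dr. Evans 311/511 = 60.9%, Dr. Greco 11/17 = 64.7% → Dr. Greco
Overall: Dr. Evans 320/540 = 59.3%, Dr. Greco 121/281 = 43.1% → Dr. Evans
Dr. Greco wins each patient risk group but Dr. Evans wins overall — the comparison reverses. Dr. Greco's operations skew toward high-risk, which has a lower base rate.

Yes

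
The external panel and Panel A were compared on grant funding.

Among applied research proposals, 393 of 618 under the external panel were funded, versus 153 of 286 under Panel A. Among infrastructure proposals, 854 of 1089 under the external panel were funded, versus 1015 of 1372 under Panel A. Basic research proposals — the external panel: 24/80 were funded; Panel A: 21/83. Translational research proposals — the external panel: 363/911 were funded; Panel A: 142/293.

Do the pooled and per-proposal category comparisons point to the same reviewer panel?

Applied research: the external panel 393/618 = 63.6%, Panel A 153/286 = 53.5% → the external panel
Infrastructure: the external panel 854/1089 = 78.4%, Panel A 1015/1372 = 74.0% → the external panel
Basic research: the external panel 24/80 = 30.0%, Panel A 21/83 = 25.3% → the external panel
Translational research: the external panel 363/911 = 39.8%, Panel A 142/293 = 48.5% → Panel A
Overall: the external panel 1634/2698 = 60.6%, Panel A 1331/2034 = 65.4% → Panel A
Neither sweeps: the external panel wins 3 of 4 groups, Panel A wins 1. Panel A wins overall but not every group — no Simpson reversal.

No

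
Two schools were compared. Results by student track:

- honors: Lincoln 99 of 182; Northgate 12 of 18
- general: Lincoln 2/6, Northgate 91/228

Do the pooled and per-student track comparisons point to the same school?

Honors: Lincoln 99/182 = 54.4%, Northgate 12/18 = 66.7% → Northgate
General: Lincoln 2/6 = 33.3%, Northgate 91/228 = 39.9% → Northgate
Overall: Lincoln 101/188 = 53.7%, Northgate 103/246 = 41.9% → Lincoln
Northgate wins each student group but Lincoln wins overall — the comparison reverses. Northgate's students skew toward general, which has a lower base rate.

No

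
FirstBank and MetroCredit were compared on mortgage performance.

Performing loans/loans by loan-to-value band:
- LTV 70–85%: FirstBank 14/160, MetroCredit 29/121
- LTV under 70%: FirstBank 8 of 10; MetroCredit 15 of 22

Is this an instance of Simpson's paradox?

LTV 70–85%: FirstBank 14/160 = 8.8%, MetroCredit 29/121 = 24.0% → MetroCredit
LTV under 70%: FirstBank 8/10 = 80.0%, MetroCredit 15/22 = 68.2% → FirstBank
Overall: FirstBank 22/170 = 12.9%, MetroCredit 44/143 = 30.8% → MetroCredit
Neither sweeps: FirstBank wins 1 of 2 groups, MetroCredit wins 1. MetroCredit wins overall but not every group — no Simpson reversal.

No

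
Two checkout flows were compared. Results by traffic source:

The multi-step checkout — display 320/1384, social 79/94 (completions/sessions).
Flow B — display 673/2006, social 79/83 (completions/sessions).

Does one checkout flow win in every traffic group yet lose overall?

Display: the multi-step checkout 320/1384 = 23.1%, Flow B 673/2006 = 33.5% → Flow B
Social: the multi-step checkout 79/94 = 84.0%, Flow B 79/83 = 95.2% → Flow B
Overall: the multi-step checkout 399/1478 = 27.0%, Flow B 752/2089 = 36.0% → Flow B
Flow B wins overall and in every traffic group — no reversal.

No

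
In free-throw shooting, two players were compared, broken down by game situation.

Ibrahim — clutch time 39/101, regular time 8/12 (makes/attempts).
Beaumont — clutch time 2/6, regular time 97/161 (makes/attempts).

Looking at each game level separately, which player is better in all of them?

Ibrahim

Clutch time: Ibrahim 39/101 = 38.6%, Beaumont 2/6 = 33.3% → Ibrahim
Regular time: Ibrahim 8/12 = 66.7%, Beaumont 97/161 = 60.2% → Ibrahim
Ibrahim has the higher rate in both groups.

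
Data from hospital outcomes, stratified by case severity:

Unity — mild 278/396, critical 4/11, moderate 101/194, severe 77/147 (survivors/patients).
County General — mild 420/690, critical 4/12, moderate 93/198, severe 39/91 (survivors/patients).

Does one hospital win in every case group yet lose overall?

No

Mild: Unity 278/396 = 70.2%, County General 420/690 = 60.9% → Unity
Critical: Unity 4/11 = 36.4%, County General 4/12 = 33.3% → Unity
Moderate: Unity 101/194 = 52.1%, County General 93/198 = 47.0% → Unity
Severe: Unity 77/147 = 52.4%, County General 39/91 = 42.9% → Unity
Overall: Unity 460/748 = 61.5%, County General 556/991 = 56.1% → Unity
Unity wins overall and in every case group — no reversal.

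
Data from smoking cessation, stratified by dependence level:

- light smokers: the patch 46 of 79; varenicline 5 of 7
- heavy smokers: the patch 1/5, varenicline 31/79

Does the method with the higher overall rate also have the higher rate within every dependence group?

No

Light smokers: the patch 46/79 = 58.2%, varenicline 5/7 = 71.4% → varenicline
Heavy smokers: the patch 1/5 = 20.0%, varenicline 31/79 = 39.2% → varenicline
Overall: the patch 47/84 = 56.0%, varenicline 36/86 = 41.9% → the patch
Varenicline wins each dependence group but the patch wins overall — the comparison reverses. Varenicline's participants skew toward heavy smokers, which has a lower base rate.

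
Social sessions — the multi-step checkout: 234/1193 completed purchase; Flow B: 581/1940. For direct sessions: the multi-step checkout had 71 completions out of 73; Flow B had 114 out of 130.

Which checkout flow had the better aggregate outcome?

Social: the multi-step checkout 234/1193 = 19.6%, Flow B 581/1940 = 29.9% → Flow B
Direct: the multi-step checkout 71/73 = 97.3%, Flow B 114/130 = 87.7% → the multi-step checkout
Overall: the multi-step checkout 305/1266 = 24.1%, Flow B 695/2070 = 33.6% → Flow B
(Neither sweeps every traffic group, but Flow B has the higher pooled rate.)

Flow B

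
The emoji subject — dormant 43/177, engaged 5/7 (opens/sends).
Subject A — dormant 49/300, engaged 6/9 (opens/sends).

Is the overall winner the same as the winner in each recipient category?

Yes

Dormant: the emoji subject 43/177 = 24.3%, Subject A 49/300 = 16.3% → the emoji subject
Engaged: the emoji subject 5/7 = 71.4%, Subject A 6/9 = 66.7% → the emoji subject
Overall: the emoji subject 48/184 = 26.1%, Subject A 55/309 = 17.8% → the emoji subject
The emoji subject wins overall and in every recipient group — no reversal.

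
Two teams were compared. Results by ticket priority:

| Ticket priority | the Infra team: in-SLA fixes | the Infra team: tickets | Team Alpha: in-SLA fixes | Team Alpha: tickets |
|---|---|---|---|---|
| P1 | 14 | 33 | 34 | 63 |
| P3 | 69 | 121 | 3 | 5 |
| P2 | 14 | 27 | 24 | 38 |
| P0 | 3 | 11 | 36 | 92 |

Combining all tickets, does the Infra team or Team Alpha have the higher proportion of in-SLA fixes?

the Infra team

P1: the Infra team 14/33 = 42.4%, Team Alpha 34/63 = 54.0% → Team Alpha
P3: the Infra team 69/121 = 57.0%, Team Alpha 3/5 = 60.0% → Team Alpha
P2: the Infra team 14/27 = 51.9%, Team Alpha 24/38 = 63.2% → Team Alpha
P0: the Infra team 3/11 = 27.3%, Team Alpha 36/92 = 39.1% → Team Alpha
Overall: the Infra team 100/192 = 52.1%, Team Alpha 97/198 = 49.0% → the Infra team
(Team Alpha wins every ticket group but the Infra team wins overall — Team Alpha's tickets skew toward the low-rate P0 group.)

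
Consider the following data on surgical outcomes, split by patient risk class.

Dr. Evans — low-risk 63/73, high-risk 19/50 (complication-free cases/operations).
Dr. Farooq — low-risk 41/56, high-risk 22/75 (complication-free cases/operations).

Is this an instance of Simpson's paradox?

Low-risk: Dr. Evans 63/73 = 86.3%, Dr. Farooq 41/56 = 73.2% → Dr. Evans
High-risk: Dr. Evans 19/50 = 38.0%, Dr. Farooq 22/75 = 29.3% → Dr. Evans
Overall: Dr. Evans 82/123 = 66.7%, Dr. Farooq 63/131 = 48.1% → Dr. Evans
Dr. Evans wins overall and in every patient risk group — no reversal.

No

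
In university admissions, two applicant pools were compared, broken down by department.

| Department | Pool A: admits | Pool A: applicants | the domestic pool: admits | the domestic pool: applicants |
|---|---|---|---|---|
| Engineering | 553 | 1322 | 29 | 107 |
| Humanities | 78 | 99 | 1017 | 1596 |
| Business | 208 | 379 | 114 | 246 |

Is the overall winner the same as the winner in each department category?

Engineering: Pool A 553/1322 = 41.8%, the domestic pool 29/107 = 27.1% → Pool A
Humanities: Pool A 78/99 = 78.8%, the domestic pool 1017/1596 = 63.7% → Pool A
Business: Pool A 208/379 = 54.9%, the domestic pool 114/246 = 46.3% → Pool A
Overall: Pool A 839/1800 = 46.6%, the domestic pool 1160/1949 = 59.5% → the domestic pool
Pool A wins each department group but the domestic pool wins overall — the comparison reverses. Pool A's applicants skew toward Engineering, which has a lower base rate.

No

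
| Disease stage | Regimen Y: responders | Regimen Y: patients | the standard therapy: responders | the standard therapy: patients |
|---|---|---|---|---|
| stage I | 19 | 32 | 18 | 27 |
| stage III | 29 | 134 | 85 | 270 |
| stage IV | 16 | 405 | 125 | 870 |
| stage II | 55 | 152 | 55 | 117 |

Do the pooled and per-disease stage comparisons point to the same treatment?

Stage I: Regimen Y 19/32 = 59.4%, the standard therapy 18/27 = 66.7% → the standard therapy
Stage III: Regimen Y 29/134 = 21.6%, the standard therapy 85/270 = 31.5% → the standard therapy
Stage IV: Regimen Y 16/405 = 4.0%, the standard therapy 125/870 = 14.4% → the standard therapy
Stage II: Regimen Y 55/152 = 36.2%, the standard therapy 55/117 = 47.0% → the standard therapy
Overall: Regimen Y 119/723 = 16.5%, the standard therapy 283/1284 = 22.0% → the standard therapy
The standard therapy wins overall and in every disease group — no reversal.

Yes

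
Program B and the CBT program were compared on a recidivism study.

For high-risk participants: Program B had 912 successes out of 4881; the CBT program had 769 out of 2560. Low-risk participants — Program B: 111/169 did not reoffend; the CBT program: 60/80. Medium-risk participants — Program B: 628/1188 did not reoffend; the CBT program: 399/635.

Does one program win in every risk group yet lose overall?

High-risk: Program B 912/4881 = 18.7%, the CBT program 769/2560 = 30.0% → the CBT program
Low-risk: Program B 111/169 = 65.7%, the CBT program 60/80 = 75.0% → the CBT program
Medium-risk: Program B 628/1188 = 52.9%, the CBT program 399/635 = 62.8% → the CBT program
Overall: Program B 1651/6238 = 26.5%, the CBT program 1228/3275 = 37.5% → the CBT program
The CBT program wins overall and in every risk group — no reversal.

No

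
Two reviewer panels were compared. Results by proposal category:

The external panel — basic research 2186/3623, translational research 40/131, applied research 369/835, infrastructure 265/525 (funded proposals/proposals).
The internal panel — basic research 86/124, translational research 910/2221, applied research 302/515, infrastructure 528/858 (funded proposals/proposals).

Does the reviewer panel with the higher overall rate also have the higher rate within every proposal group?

No

Basic research: the external panel 2186/3623 = 60.3%, the internal panel 86/124 = 69.4% → the internal panel
Translational research: the external panel 40/131 = 30.5%, the internal panel 910/2221 = 41.0% → the internal panel
Applied research: the external panel 369/835 = 44.2%, the internal panel 302/515 = 58.6% → the internal panel
Infrastructure: the external panel 265/525 = 50.5%, the internal panel 528/858 = 61.5% → the internal panel
Overall: the external panel 2860/5114 = 55.9%, the internal panel 1826/3718 = 49.1% → the external panel
The internal panel wins each proposal group but the external panel wins overall — the comparison reverses. The internal panel's proposals skew toward translational research, which has a lower base rate.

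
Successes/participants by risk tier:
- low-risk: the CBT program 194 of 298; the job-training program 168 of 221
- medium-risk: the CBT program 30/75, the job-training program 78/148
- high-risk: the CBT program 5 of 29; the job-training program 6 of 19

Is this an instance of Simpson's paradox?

No

Low-risk: the CBT program 194/298 = 65.1%, the job-training program 168/221 = 76.0% → the job-training program
Medium-risk: the CBT program 30/75 = 40.0%, the job-training program 78/148 = 52.7% → the job-training program
High-risk: the CBT program 5/29 = 17.2%, the job-training program 6/19 = 31.6% → the job-training program
Overall: the CBT program 229/402 = 57.0%, the job-training program 252/388 = 64.9% → the job-training program
The job-training program wins overall and in every risk group — no reversal.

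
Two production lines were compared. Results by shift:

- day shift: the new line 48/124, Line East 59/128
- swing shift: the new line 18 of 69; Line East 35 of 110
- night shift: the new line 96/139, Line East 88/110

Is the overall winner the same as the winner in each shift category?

Yes

Day shift: the new line 48/124 = 38.7%, Line East 59/128 = 46.1% → Line East
Swing shift: the new line 18/69 = 26.1%, Line East 35/110 = 31.8% → Line East
Night shift: the new line 96/139 = 69.1%, Line East 88/110 = 80.0% → Line East
Overall: the new line 162/332 = 48.8%, Line East 182/348 = 52.3% → Line East
Line East wins overall and in every shift group — no reversal.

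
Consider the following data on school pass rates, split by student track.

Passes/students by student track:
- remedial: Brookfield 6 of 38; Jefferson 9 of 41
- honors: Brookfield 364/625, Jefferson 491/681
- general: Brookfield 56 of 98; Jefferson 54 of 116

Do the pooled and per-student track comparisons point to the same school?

Remedial: Brookfield 6/38 = 15.8%, Jefferson 9/41 = 22.0% → Jefferson
Honors: Brookfield 364/625 = 58.2%, Jefferson 491/681 = 72.1% → Jefferson
General: Brookfield 56/98 = 57.1%, Jefferson 54/116 = 46.6% → Brookfield
Overall: Brookfield 426/761 = 56.0%, Jefferson 554/838 = 66.1% → Jefferson
Neither sweeps: Brookfield wins 1 of 3 groups, Jefferson wins 2. Jefferson wins overall but not every group — no Simpson reversal.

No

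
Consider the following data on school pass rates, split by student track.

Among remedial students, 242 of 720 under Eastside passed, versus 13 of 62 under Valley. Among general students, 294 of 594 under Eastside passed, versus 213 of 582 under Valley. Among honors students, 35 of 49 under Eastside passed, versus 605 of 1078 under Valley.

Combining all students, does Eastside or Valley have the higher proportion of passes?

Remedial: Eastside 242/720 = 33.6%, Valley 13/62 = 21.0% → Eastside
General: Eastside 294/594 = 49.5%, Valley 213/582 = 36.6% → Eastside
Honors: Eastside 35/49 = 71.4%, Valley 605/1078 = 56.1% → Eastside
Overall: Eastside 571/1363 = 41.9%, Valley 831/1722 = 48.3% → Valley
(Eastside wins every student group but Valley wins overall — Eastside's students skew toward the low-rate remedial group.)

Valley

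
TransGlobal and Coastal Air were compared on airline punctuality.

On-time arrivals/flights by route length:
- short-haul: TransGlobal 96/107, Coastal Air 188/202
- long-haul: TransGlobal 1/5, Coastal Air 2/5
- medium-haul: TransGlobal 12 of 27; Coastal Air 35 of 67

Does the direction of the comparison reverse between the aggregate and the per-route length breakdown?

No

Short-haul: TransGlobal 96/107 = 89.7%, Coastal Air 188/202 = 93.1% → Coastal Air
Long-haul: TransGlobal 1/5 = 20.0%, Coastal Air 2/5 = 40.0% → Coastal Air
Medium-haul: TransGlobal 12/27 = 44.4%, Coastal Air 35/67 = 52.2% → Coastal Air
Overall: TransGlobal 109/139 = 78.4%, Coastal Air 225/274 = 82.1% → Coastal Air
Coastal Air wins overall and in every route group — no reversal.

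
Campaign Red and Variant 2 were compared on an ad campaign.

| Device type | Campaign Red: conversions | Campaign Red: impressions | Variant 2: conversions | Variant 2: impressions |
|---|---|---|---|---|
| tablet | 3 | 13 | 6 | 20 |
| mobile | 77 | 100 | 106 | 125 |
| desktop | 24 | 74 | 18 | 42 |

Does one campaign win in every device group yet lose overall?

No

Tablet: Campaign Red 3/13 = 23.1%, Variant 2 6/20 = 30.0% → Variant 2
Mobile: Campaign Red 77/100 = 77.0%, Variant 2 106/125 = 84.8% → Variant 2
Desktop: Campaign Red 24/74 = 32.4%, Variant 2 18/42 = 42.9% → Variant 2
Overall: Campaign Red 104/187 = 55.6%, Variant 2 130/187 = 69.5% → Variant 2
Variant 2 wins overall and in every device group — no reversal.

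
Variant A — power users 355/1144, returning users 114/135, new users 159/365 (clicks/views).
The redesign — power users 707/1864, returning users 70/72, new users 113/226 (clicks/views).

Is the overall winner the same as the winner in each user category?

Power users: Variant A 355/1144 = 31.0%, the redesign 707/1864 = 37.9% → the redesign
Returning users: Variant A 114/135 = 84.4%, the redesign 70/72 = 97.2% → the redesign
New users: Variant A 159/365 = 43.6%, the redesign 113/226 = 50.0% → the redesign
Overall: Variant A 628/1644 = 38.2%, the redesign 890/2162 = 41.2% → the redesign
The redesign wins overall and in every user group — no reversal.

Yes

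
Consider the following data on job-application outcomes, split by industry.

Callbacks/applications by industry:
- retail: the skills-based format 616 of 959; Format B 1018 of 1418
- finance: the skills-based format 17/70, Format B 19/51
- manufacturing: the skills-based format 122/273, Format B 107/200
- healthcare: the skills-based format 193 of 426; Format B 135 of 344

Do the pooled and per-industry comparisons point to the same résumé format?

Retail: the skills-based format 616/959 = 64.2%, Format B 1018/1418 = 71.8% → Format B
Finance: the skills-based format 17/70 = 24.3%, Format B 19/51 = 37.3% → Format B
Manufacturing: the skills-based format 122/273 = 44.7%, Format B 107/200 = 53.5% → Format B
Healthcare: the skills-based format 193/426 = 45.3%, Format B 135/344 = 39.2% → the skills-based format
Overall: the skills-based format 948/1728 = 54.9%, Format B 1279/2013 = 63.5% → Format B
Neither sweeps: the skills-based format wins 1 of 4 groups, Format B wins 3. Format B wins overall but not every group — no Simpson reversal.

No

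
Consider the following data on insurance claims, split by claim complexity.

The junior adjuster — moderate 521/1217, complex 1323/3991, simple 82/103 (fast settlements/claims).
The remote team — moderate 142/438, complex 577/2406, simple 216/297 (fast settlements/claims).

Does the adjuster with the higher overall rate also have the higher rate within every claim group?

Yes

Moderate: the junior adjuster 521/1217 = 42.8%, the remote team 142/438 = 32.4% → the junior adjuster
Complex: the junior adjuster 1323/3991 = 33.1%, the remote team 577/2406 = 24.0% → the junior adjuster
Simple: the junior adjuster 82/103 = 79.6%, the remote team 216/297 = 72.7% → the junior adjuster
Overall: the junior adjuster 1926/5311 = 36.3%, the remote team 935/3141 = 29.8% → the junior adjuster
The junior adjuster wins overall and in every claim group — no reversal.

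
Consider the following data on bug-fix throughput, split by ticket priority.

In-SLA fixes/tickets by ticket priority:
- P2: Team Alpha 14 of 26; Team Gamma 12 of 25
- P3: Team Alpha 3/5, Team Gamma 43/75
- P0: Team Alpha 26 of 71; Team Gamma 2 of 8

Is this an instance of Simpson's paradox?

Yes

P2: Team Alpha 14/26 = 53.8%, Team Gamma 12/25 = 48.0% → Team Alpha
P3: Team Alpha 3/5 = 60.0%, Team Gamma 43/75 = 57.3% → Team Alpha
P0: Team Alpha 26/71 = 36.6%, Team Gamma 2/8 = 25.0% → Team Alpha
Overall: Team Alpha 43/102 = 42.2%, Team Gamma 57/108 = 52.8% → Team Gamma
Team Alpha wins each ticket group but Team Gamma wins overall — the comparison reverses. Team Alpha's tickets skew toward P0, which has a lower base rate.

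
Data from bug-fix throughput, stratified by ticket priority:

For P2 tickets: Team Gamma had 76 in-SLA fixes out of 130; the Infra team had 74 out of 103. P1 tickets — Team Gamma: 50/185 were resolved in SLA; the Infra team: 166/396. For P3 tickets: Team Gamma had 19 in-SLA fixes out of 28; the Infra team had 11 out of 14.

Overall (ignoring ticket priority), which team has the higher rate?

P2: Team Gamma 76/130 = 58.5%, the Infra team 74/103 = 71.8% → the Infra team
P1: Team Gamma 50/185 = 27.0%, the Infra team 166/396 = 41.9% → the Infra team
P3: Team Gamma 19/28 = 67.9%, the Infra team 11/14 = 78.6% → the Infra team
Overall: Team Gamma 145/343 = 42.3%, the Infra team 251/513 = 48.9% → the Infra team

the Infra team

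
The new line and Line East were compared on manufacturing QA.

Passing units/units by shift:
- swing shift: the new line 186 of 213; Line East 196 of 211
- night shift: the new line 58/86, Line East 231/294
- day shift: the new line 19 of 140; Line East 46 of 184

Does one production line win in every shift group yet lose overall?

Swing shift: the new line 186/213 = 87.3%, Line East 196/211 = 92.9% → Line East
Night shift: the new line 58/86 = 67.4%, Line East 231/294 = 78.6% → Line East
Day shift: the new line 19/140 = 13.6%, Line East 46/184 = 25.0% → Line East
Overall: the new line 263/439 = 59.9%, Line East 473/689 = 68.7% → Line East
Line East wins overall and in every shift group — no reversal.

No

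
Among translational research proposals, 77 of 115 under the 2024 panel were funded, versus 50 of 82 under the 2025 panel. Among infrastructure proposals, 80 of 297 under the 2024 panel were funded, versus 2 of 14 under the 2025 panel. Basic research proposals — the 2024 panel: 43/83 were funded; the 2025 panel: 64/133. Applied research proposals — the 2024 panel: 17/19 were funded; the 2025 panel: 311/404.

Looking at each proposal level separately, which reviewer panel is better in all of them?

the 2024 panel

Translational research: the 2024 panel 77/115 = 67.0%, the 2025 panel 50/82 = 61.0% → the 2024 panel
Infrastructure: the 2024 panel 80/297 = 26.9%, the 2025 panel 2/14 = 14.3% → the 2024 panel
Basic research: the 2024 panel 43/83 = 51.8%, the 2025 panel 64/133 = 48.1% → the 2024 panel
Applied research: the 2024 panel 17/19 = 89.5%, the 2025 panel 311/404 = 77.0% → the 2024 panel
The 2024 panel has the higher rate in all 4 groups.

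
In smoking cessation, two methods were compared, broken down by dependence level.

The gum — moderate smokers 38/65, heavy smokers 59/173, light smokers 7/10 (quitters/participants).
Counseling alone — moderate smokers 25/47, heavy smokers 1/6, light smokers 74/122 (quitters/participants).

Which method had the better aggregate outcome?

counseling alone

Moderate smokers: the gum 38/65 = 58.5%, counseling alone 25/47 = 53.2% → the gum
Heavy smokers: the gum 59/173 = 34.1%, counseling alone 1/6 = 16.7% → the gum
Light smokers: the gum 7/10 = 70.0%, counseling alone 74/122 = 60.7% → the gum
Overall: the gum 104/248 = 41.9%, counseling alone 100/175 = 57.1% → counseling alone
(The gum wins every dependence group but counseling alone wins overall — the gum's participants skew toward the low-rate heavy smokers group.)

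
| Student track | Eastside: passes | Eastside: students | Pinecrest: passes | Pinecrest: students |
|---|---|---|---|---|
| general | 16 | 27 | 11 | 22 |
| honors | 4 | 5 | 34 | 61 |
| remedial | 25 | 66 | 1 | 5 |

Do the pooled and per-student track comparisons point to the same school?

General: Eastside 16/27 = 59.3%, Pinecrest 11/22 = 50.0% → Eastside
Honors: Eastside 4/5 = 80.0%, Pinecrest 34/61 = 55.7% → Eastside
Remedial: Eastside 25/66 = 37.9%, Pinecrest 1/5 = 20.0% → Eastside
Overall: Eastside 45/98 = 45.9%, Pinecrest 46/88 = 52.3% → Pinecrest
Eastside wins each student group but Pinecrest wins overall — the comparison reverses. Eastside's students skew toward remedial, which has a lower base rate.

No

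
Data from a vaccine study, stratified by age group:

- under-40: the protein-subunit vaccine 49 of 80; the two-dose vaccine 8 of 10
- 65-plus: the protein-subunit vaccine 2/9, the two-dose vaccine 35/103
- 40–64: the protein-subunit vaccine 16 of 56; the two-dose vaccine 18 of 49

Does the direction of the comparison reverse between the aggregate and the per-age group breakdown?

Yes

Under-40: the protein-subunit vaccine 49/80 = 61.2%, the two-dose vaccine 8/10 = 80.0% → the two-dose vaccine
65-plus: the protein-subunit vaccine 2/9 = 22.2%, the two-dose vaccine 35/103 = 34.0% → the two-dose vaccine
40–64: the protein-subunit vaccine 16/56 = 28.6%, the two-dose vaccine 18/49 = 36.7% → the two-dose vaccine
Overall: the protein-subunit vaccine 67/145 = 46.2%, the two-dose vaccine 61/162 = 37.7% → the protein-subunit vaccine
The two-dose vaccine wins each age group but the protein-subunit vaccine wins overall — the comparison reverses. The two-dose vaccine's recipients skew toward 65-plus, which has a lower base rate.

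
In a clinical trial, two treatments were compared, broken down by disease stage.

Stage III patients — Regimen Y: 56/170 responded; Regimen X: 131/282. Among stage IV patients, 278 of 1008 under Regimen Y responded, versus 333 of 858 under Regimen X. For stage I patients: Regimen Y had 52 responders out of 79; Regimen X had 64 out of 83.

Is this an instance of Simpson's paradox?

No

Stage III: Regimen Y 56/170 = 32.9%, Regimen X 131/282 = 46.5% → Regimen X
Stage IV: Regimen Y 278/1008 = 27.6%, Regimen X 333/858 = 38.8% → Regimen X
Stage I: Regimen Y 52/79 = 65.8%, Regimen X 64/83 = 77.1% → Regimen X
Overall: Regimen Y 386/1257 = 30.7%, Regimen X 528/1223 = 43.2% → Regimen X
Regimen X wins overall and in every disease group — no reversal.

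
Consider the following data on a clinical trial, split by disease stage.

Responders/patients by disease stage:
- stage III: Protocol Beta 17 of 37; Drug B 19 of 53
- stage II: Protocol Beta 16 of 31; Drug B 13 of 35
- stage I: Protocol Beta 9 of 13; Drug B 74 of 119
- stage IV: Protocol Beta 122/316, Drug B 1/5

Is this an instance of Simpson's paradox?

Yes

Stage III: Protocol Beta 17/37 = 45.9%, Drug B 19/53 = 35.8% → Protocol Beta
Stage II: Protocol Beta 16/31 = 51.6%, Drug B 13/35 = 37.1% → Protocol Beta
Stage I: Protocol Beta 9/13 = 69.2%, Drug B 74/119 = 62.2% → Protocol Beta
Stage IV: Protocol Beta 122/316 = 38.6%, Drug B 1/5 = 20.0% → Protocol Beta
Overall: Protocol Beta 164/397 = 41.3%, Drug B 107/212 = 50.5% → Drug B
Protocol Beta wins each disease group but Drug B wins overall — the comparison reverses. Protocol Beta's patients skew toward stage IV, which has a lower base rate.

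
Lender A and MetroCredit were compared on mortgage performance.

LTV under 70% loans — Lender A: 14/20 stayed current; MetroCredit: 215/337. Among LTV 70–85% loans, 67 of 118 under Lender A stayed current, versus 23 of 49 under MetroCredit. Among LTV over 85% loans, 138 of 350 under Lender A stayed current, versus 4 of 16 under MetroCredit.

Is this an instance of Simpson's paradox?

Yes

LTV under 70%: Lender A 14/20 = 70.0%, MetroCredit 215/337 = 63.8% → Lender A
LTV 70–85%: Lender A 67/118 = 56.8%, MetroCredit 23/49 = 46.9% → Lender A
LTV over 85%: Lender A 138/350 = 39.4%, MetroCredit 4/16 = 25.0% → Lender A
Overall: Lender A 219/488 = 44.9%, MetroCredit 242/402 = 60.2% → MetroCredit
Lender A wins each loan-to-value group but MetroCredit wins overall — the comparison reverses. Lender A's loans skew toward LTV over 85%, which has a lower base rate.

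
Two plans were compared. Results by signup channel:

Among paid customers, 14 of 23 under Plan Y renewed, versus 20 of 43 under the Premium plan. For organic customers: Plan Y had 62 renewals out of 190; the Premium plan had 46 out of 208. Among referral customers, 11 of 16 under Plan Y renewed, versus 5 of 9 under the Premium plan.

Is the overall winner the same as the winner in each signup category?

Yes

Paid: Plan Y 14/23 = 60.9%, the Premium plan 20/43 = 46.5% → Plan Y
Organic: Plan Y 62/190 = 32.6%, the Premium plan 46/208 = 22.1% → Plan Y
Referral: Plan Y 11/16 = 68.8%, the Premium plan 5/9 = 55.6% → Plan Y
Overall: Plan Y 87/229 = 38.0%, the Premium plan 71/260 = 27.3% → Plan Y
Plan Y wins overall and in every signup group — no reversal.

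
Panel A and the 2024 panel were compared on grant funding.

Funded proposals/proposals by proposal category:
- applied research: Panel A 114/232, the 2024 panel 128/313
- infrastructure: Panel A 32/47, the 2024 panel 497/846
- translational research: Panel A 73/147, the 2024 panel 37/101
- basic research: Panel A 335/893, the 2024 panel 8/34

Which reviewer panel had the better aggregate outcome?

Applied research: Panel A 114/232 = 49.1%, the 2024 panel 128/313 = 40.9% → Panel A
Infrastructure: Panel A 32/47 = 68.1%, the 2024 panel 497/846 = 58.7% → Panel A
Translational research: Panel A 73/147 = 49.7%, the 2024 panel 37/101 = 36.6% → Panel A
Basic research: Panel A 335/893 = 37.5%, the 2024 panel 8/34 = 23.5% → Panel A
Overall: Panel A 554/1319 = 42.0%, the 2024 panel 670/1294 = 51.8% → the 2024 panel
(Panel A wins every proposal group but the 2024 panel wins overall — Panel A's proposals skew toward the low-rate basic research group.)

the 2024 panel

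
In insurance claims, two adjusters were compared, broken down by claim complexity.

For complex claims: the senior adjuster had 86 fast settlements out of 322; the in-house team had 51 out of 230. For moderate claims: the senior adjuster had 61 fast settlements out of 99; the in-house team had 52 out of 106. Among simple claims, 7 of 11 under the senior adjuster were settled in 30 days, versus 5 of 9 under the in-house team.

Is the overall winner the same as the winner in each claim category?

Complex: the senior adjuster 86/322 = 26.7%, the in-house team 51/230 = 22.2% → the senior adjuster
Moderate: the senior adjuster 61/99 = 61.6%, the in-house team 52/106 = 49.1% → the senior adjuster
Simple: the senior adjuster 7/11 = 63.6%, the in-house team 5/9 = 55.6% → the senior adjuster
Overall: the senior adjuster 154/432 = 35.6%, the in-house team 108/345 = 31.3% → the senior adjuster
The senior adjuster wins overall and in every claim group — no reversal.

Yes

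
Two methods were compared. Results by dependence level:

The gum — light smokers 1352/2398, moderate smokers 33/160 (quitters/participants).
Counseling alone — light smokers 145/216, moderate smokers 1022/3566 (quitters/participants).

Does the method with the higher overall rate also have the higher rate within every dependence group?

Light smokers: the gum 1352/2398 = 56.4%, counseling alone 145/216 = 67.1% → counseling alone
Moderate smokers: the gum 33/160 = 20.6%, counseling alone 1022/3566 = 28.7% → counseling alone
Overall: the gum 1385/2558 = 54.1%, counseling alone 1167/3782 = 30.9% → the gum
Counseling alone wins each dependence group but the gum wins overall — the comparison reverses. Counseling alone's participants skew toward moderate smokers, which has a lower base rate.

No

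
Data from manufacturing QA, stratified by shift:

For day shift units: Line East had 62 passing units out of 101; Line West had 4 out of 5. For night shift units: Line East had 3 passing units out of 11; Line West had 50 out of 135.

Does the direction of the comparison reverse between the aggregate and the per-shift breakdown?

Day shift: Line East 62/101 = 61.4%, Line West 4/5 = 80.0% → Line West
Night shift: Line East 3/11 = 27.3%, Line West 50/135 = 37.0% → Line West
Overall: Line East 65/112 = 58.0%, Line West 54/140 = 38.6% → Line East
Line West wins each shift group but Line East wins overall — the comparison reverses. Line West's units skew toward night shift, which has a lower base rate.

Yes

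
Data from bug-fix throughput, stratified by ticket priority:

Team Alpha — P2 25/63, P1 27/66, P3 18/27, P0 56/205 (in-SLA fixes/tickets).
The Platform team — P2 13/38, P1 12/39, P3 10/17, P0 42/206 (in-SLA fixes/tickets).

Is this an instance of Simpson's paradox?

No

P2: Team Alpha 25/63 = 39.7%, the Platform team 13/38 = 34.2% → Team Alpha
P1: Team Alpha 27/66 = 40.9%, the Platform team 12/39 = 30.8% → Team Alpha
P3: Team Alpha 18/27 = 66.7%, the Platform team 10/17 = 58.8% → Team Alpha
P0: Team Alpha 56/205 = 27.3%, the Platform team 42/206 = 20.4% → Team Alpha
Overall: Team Alpha 126/361 = 34.9%, the Platform team 77/300 = 25.7% → Team Alpha
Team Alpha wins overall and in every ticket group — no reversal.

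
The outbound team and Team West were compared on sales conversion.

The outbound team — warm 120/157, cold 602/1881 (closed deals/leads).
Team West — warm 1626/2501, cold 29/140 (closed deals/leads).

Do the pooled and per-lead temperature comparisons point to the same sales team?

Warm: the outbound team 120/157 = 76.4%, Team West 1626/2501 = 65.0% → the outbound team
Cold: the outbound team 602/1881 = 32.0%, Team West 29/140 = 20.7% → the outbound team
Overall: the outbound team 722/2038 = 35.4%, Team West 1655/2641 = 62.7% → Team West
The outbound team wins each lead group but Team West wins overall — the comparison reverses. The outbound team's leads skew toward cold, which has a lower base rate.

No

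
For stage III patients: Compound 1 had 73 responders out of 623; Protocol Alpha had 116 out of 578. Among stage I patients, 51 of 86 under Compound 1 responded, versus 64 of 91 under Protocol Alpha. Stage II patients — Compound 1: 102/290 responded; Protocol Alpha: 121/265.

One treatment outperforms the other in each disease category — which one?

Protocol Alpha

Stage III: Compound 1 73/623 = 11.7%, Protocol Alpha 116/578 = 20.1% → Protocol Alpha
Stage I: Compound 1 51/86 = 59.3%, Protocol Alpha 64/91 = 70.3% → Protocol Alpha
Stage II: Compound 1 102/290 = 35.2%, Protocol Alpha 121/265 = 45.7% → Protocol Alpha
Protocol Alpha has the higher rate in all 3 groups.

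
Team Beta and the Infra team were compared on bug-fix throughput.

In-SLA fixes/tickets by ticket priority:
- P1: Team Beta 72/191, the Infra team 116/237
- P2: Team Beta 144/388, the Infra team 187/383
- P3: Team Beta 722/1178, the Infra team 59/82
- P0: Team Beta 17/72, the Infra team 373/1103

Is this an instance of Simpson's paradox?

P1: Team Beta 72/191 = 37.7%, the Infra team 116/237 = 48.9% → the Infra team
P2: Team Beta 144/388 = 37.1%, the Infra team 187/383 = 48.8% → the Infra team
P3: Team Beta 722/1178 = 61.3%, the Infra team 59/82 = 72.0% → the Infra team
P0: Team Beta 17/72 = 23.6%, the Infra team 373/1103 = 33.8% → the Infra team
Overall: Team Beta 955/1829 = 52.2%, the Infra team 735/1805 = 40.7% → Team Beta
The Infra team wins each ticket group but Team Beta wins overall — the comparison reverses. The Infra team's tickets skew toward P0, which has a lower base rate.

Yes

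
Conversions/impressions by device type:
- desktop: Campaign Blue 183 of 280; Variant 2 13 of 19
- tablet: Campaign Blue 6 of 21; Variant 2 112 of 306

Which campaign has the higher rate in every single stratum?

Desktop: Campaign Blue 183/280 = 65.4%, Variant 2 13/19 = 68.4% → Variant 2
Tablet: Campaign Blue 6/21 = 28.6%, Variant 2 112/306 = 36.6% → Variant 2
Variant 2 has the higher rate in both groups.

Variant 2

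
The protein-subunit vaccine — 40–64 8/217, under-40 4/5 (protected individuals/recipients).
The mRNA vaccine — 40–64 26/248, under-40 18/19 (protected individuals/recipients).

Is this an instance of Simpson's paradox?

No

40–64: the protein-subunit vaccine 8/217 = 3.7%, the mRNA vaccine 26/248 = 10.5% → the mRNA vaccine
Under-40: the protein-subunit vaccine 4/5 = 80.0%, the mRNA vaccine 18/19 = 94.7% → the mRNA vaccine
Overall: the protein-subunit vaccine 12/222 = 5.4%, the mRNA vaccine 44/267 = 16.5% → the mRNA vaccine
The mRNA vaccine wins overall and in every age group — no reversal.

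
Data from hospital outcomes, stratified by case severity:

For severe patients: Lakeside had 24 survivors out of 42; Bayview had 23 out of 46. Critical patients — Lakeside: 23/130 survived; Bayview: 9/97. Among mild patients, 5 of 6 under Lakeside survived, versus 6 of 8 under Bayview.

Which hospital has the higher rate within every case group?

Severe: Lakeside 24/42 = 57.1%, Bayview 23/46 = 50.0% → Lakeside
Critical: Lakeside 23/130 = 17.7%, Bayview 9/97 = 9.3% → Lakeside
Mild: Lakeside 5/6 = 83.3%, Bayview 6/8 = 75.0% → Lakeside
Lakeside has the higher rate in all 3 groups.

Lakeside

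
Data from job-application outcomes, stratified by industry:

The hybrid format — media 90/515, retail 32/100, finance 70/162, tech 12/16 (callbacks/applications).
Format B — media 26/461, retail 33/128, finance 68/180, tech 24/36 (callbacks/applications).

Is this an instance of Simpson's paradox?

Media: the hybrid format 90/515 = 17.5%, Format B 26/461 = 5.6% → the hybrid format
Retail: the hybrid format 32/100 = 32.0%, Format B 33/128 = 25.8% → the hybrid format
Finance: the hybrid format 70/162 = 43.2%, Format B 68/180 = 37.8% → the hybrid format
Tech: the hybrid format 12/16 = 75.0%, Format B 24/36 = 66.7% → the hybrid format
Overall: the hybrid format 204/793 = 25.7%, Format B 151/805 = 18.8% → the hybrid format
The hybrid format wins overall and in every industry group — no reversal.

No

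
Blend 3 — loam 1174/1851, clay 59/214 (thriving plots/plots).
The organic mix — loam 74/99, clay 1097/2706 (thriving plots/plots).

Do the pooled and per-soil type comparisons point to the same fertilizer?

Loam: Blend 3 1174/1851 = 63.4%, the organic mix 74/99 = 74.7% → the organic mix
Clay: Blend 3 59/214 = 27.6%, the organic mix 1097/2706 = 40.5% → the organic mix
Overall: Blend 3 1233/2065 = 59.7%, the organic mix 1171/2805 = 41.7% → Blend 3
The organic mix wins each soil group but Blend 3 wins overall — the comparison reverses. The organic mix's plots skew toward clay, which has a lower base rate.

No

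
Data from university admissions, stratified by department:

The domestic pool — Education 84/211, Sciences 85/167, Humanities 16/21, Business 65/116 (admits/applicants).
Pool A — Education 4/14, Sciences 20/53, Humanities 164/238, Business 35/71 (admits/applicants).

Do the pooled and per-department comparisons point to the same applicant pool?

Education: the domestic pool 84/211 = 39.8%, Pool A 4/14 = 28.6% → the domestic pool
Sciences: the domestic pool 85/167 = 50.9%, Pool A 20/53 = 37.7% → the domestic pool
Humanities: the domestic pool 16/21 = 76.2%, Pool A 164/238 = 68.9% → the domestic pool
Business: the domestic pool 65/116 = 56.0%, Pool A 35/71 = 49.3% → the domestic pool
Overall: the domestic pool 250/515 = 48.5%, Pool A 223/376 = 59.3% → Pool A
The domestic pool wins each department group but Pool A wins overall — the comparison reverses. The domestic pool's applicants skew toward Education, which has a lower base rate.

No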